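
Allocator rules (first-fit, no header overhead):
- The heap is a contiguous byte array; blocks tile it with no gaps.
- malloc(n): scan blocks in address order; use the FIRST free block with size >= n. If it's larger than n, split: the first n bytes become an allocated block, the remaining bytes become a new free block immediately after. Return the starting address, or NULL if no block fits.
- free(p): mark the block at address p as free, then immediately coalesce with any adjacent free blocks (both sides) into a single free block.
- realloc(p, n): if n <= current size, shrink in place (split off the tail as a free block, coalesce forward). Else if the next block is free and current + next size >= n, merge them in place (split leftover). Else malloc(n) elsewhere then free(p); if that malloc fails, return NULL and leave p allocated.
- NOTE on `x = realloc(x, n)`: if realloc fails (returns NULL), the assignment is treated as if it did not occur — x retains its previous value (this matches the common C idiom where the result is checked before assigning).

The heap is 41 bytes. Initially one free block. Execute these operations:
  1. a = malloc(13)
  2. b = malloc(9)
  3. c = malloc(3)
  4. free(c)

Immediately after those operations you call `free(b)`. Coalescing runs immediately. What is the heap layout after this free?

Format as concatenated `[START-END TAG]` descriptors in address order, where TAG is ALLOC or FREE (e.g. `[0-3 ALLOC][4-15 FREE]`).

Op 1: a = malloc(13) -> a = 0; heap: [0-12 ALLOC][13-40 FREE]
Op 2: b = malloc(9) -> b = 13; heap: [0-12 ALLOC][13-21 ALLOC][22-40 FREE]
Op 3: c = malloc(3) -> c = 22; heap: [0-12 ALLOC][13-21 ALLOC][22-24 ALLOC][25-40 FREE]
Op 4: free(c) -> (freed c); heap: [0-12 ALLOC][13-21 ALLOC][22-40 FREE]
free(b): b = 13 -> block [13-21 ALLOC]; mark free, coalesce with adjacent free neighbors -> [0-12 ALLOC][13-40 FREE]

Answer: [0-12 ALLOC][13-40 FREE]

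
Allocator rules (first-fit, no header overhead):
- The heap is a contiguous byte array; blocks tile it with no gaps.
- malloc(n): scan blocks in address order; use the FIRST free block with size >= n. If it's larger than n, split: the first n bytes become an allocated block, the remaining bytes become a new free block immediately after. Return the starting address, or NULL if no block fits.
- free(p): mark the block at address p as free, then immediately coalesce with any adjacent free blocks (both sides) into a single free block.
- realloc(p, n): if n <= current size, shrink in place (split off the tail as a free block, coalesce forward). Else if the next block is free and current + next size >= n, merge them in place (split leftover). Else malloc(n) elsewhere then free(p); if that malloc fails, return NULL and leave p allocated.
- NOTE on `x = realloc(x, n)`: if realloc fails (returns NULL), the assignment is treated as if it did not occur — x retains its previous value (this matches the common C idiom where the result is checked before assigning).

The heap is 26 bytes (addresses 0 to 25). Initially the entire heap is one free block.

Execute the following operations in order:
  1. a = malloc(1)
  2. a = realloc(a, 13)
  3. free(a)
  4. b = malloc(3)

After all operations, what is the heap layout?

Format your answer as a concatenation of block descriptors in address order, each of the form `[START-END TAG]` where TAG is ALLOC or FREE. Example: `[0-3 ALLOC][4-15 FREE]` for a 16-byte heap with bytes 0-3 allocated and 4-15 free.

Answer: [0-2 ALLOC][3-25 FREE]

Derivation:
Op 1: a = malloc(1) -> a = 0; heap: [0-0 ALLOC][1-25 FREE]
Op 2: a = realloc(a, 13) -> a = 0; heap: [0-12 ALLOC][13-25 FREE]
Op 3: free(a) -> (freed a); heap: [0-25 FREE]
Op 4: b = malloc(3) -> b = 0; heap: [0-2 ALLOC][3-25 FREE]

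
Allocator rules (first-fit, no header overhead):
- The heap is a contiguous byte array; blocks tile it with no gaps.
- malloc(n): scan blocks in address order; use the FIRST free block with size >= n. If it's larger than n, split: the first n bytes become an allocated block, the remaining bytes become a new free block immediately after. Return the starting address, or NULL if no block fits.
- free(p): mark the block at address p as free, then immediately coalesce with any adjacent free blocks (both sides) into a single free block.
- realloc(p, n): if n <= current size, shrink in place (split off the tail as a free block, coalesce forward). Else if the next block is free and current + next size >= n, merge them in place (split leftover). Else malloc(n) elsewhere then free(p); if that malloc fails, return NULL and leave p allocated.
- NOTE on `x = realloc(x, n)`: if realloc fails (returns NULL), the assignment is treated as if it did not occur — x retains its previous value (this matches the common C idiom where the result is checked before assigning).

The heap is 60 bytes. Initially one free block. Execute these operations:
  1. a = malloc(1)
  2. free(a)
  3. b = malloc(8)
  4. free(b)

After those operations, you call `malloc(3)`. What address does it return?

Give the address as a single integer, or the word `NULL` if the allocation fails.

Answer: 0

Derivation:
Op 1: a = malloc(1) -> a = 0; heap: [0-0 ALLOC][1-59 FREE]
Op 2: free(a) -> (freed a); heap: [0-59 FREE]
Op 3: b = malloc(8) -> b = 0; heap: [0-7 ALLOC][8-59 FREE]
Op 4: free(b) -> (freed b); heap: [0-59 FREE]
malloc(3): first-fit scan over [0-59 FREE] -> 0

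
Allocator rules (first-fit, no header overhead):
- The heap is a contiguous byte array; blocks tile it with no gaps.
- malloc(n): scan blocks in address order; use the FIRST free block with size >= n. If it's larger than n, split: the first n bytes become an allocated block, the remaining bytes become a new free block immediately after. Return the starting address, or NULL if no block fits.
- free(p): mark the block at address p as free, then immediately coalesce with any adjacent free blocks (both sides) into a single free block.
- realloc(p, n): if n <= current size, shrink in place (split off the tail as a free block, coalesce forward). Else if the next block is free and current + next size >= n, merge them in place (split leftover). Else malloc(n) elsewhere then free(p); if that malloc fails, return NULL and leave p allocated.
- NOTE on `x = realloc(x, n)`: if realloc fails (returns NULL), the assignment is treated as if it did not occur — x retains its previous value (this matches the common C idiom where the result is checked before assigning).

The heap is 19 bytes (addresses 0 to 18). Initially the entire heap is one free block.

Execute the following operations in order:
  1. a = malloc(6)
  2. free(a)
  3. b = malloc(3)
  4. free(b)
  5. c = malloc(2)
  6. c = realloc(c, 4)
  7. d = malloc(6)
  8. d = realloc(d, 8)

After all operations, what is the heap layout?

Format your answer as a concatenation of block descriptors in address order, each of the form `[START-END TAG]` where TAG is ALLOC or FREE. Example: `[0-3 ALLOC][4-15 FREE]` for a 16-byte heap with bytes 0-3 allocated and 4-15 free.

Answer: [0-3 ALLOC][4-11 ALLOC][12-18 FREE]

Derivation:
Op 1: a = malloc(6) -> a = 0; heap: [0-5 ALLOC][6-18 FREE]
Op 2: free(a) -> (freed a); heap: [0-18 FREE]
Op 3: b = malloc(3) -> b = 0; heap: [0-2 ALLOC][3-18 FREE]
Op 4: free(b) -> (freed b); heap: [0-18 FREE]
Op 5: c = malloc(2) -> c = 0; heap: [0-1 ALLOC][2-18 FREE]
Op 6: c = realloc(c, 4) -> c = 0; heap: [0-3 ALLOC][4-18 FREE]
Op 7: d = malloc(6) -> d = 4; heap: [0-3 ALLOC][4-9 ALLOC][10-18 FREE]
Op 8: d = realloc(d, 8) -> d = 4; heap: [0-3 ALLOC][4-11 ALLOC][12-18 FREE]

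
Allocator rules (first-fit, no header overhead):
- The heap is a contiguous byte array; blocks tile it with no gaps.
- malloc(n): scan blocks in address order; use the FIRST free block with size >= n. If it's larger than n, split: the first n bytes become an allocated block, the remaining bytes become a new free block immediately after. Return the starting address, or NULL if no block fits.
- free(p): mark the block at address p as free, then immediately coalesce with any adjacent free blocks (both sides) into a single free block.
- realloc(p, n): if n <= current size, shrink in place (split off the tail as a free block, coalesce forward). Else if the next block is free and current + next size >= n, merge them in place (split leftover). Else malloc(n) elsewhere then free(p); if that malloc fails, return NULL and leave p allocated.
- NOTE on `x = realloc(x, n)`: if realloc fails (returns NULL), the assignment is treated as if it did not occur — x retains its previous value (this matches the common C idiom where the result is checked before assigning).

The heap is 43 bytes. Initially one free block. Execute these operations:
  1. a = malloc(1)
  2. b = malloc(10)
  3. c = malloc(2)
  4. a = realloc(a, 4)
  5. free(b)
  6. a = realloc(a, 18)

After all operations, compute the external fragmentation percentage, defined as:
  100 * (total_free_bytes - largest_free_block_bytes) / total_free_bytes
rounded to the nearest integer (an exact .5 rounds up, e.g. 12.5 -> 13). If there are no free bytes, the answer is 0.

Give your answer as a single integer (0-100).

Answer: 48

Derivation:
Op 1: a = malloc(1) -> a = 0; heap: [0-0 ALLOC][1-42 FREE]
Op 2: b = malloc(10) -> b = 1; heap: [0-0 ALLOC][1-10 ALLOC][11-42 FREE]
Op 3: c = malloc(2) -> c = 11; heap: [0-0 ALLOC][1-10 ALLOC][11-12 ALLOC][13-42 FREE]
Op 4: a = realloc(a, 4) -> a = 13; heap: [0-0 FREE][1-10 ALLOC][11-12 ALLOC][13-16 ALLOC][17-42 FREE]
Op 5: free(b) -> (freed b); heap: [0-10 FREE][11-12 ALLOC][13-16 ALLOC][17-42 FREE]
Op 6: a = realloc(a, 18) -> a = 13; heap: [0-10 FREE][11-12 ALLOC][13-30 ALLOC][31-42 FREE]
Free blocks: [11 12] total_free=23 largest=12 -> 100*(23-12)/23 = 1100/23 ≈ 47.826 -> rounds to 48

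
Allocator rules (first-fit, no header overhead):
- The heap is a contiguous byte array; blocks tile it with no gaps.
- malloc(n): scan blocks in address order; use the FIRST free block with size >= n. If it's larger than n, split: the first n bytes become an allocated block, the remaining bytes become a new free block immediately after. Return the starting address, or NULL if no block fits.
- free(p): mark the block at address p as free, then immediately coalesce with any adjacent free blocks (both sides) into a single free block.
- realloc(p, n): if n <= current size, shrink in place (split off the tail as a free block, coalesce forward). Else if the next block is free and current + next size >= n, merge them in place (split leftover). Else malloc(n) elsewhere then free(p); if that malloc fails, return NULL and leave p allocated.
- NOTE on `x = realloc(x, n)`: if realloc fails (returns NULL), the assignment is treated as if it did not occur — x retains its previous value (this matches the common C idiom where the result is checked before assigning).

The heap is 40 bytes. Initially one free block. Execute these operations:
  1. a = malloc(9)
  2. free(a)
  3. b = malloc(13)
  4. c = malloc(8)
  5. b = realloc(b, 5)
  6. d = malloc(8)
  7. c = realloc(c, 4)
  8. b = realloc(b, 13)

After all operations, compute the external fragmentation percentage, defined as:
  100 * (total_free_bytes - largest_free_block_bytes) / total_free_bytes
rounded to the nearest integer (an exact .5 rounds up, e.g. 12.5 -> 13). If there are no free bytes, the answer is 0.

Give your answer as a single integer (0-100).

Answer: 33

Derivation:
Op 1: a = malloc(9) -> a = 0; heap: [0-8 ALLOC][9-39 FREE]
Op 2: free(a) -> (freed a); heap: [0-39 FREE]
Op 3: b = malloc(13) -> b = 0; heap: [0-12 ALLOC][13-39 FREE]
Op 4: c = malloc(8) -> c = 13; heap: [0-12 ALLOC][13-20 ALLOC][21-39 FREE]
Op 5: b = realloc(b, 5) -> b = 0; heap: [0-4 ALLOC][5-12 FREE][13-20 ALLOC][21-39 FREE]
Op 6: d = malloc(8) -> d = 5; heap: [0-4 ALLOC][5-12 ALLOC][13-20 ALLOC][21-39 FREE]
Op 7: c = realloc(c, 4) -> c = 13; heap: [0-4 ALLOC][5-12 ALLOC][13-16 ALLOC][17-39 FREE]
Op 8: b = realloc(b, 13) -> b = 17; heap: [0-4 FREE][5-12 ALLOC][13-16 ALLOC][17-29 ALLOC][30-39 FREE]
Free blocks: [5 10] total_free=15 largest=10 -> 100*(15-10)/15 = 500/15 ≈ 33.333 -> rounds to 33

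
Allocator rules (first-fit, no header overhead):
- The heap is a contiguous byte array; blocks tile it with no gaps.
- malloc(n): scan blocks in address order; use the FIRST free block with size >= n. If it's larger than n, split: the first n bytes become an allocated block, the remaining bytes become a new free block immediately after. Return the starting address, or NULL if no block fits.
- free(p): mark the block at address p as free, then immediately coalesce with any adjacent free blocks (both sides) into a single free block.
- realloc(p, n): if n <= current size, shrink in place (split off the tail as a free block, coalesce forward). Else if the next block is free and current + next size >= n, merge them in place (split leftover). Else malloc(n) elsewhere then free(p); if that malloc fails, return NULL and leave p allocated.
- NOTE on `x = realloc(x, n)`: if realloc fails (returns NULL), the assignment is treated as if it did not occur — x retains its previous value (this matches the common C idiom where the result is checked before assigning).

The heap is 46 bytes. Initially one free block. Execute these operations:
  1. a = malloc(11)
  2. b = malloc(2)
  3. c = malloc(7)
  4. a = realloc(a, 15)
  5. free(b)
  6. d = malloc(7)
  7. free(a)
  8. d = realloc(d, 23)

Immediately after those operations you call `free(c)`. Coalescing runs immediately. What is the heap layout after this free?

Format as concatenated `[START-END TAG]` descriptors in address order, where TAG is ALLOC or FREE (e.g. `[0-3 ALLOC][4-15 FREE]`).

Op 1: a = malloc(11) -> a = 0; heap: [0-10 ALLOC][11-45 FREE]
Op 2: b = malloc(2) -> b = 11; heap: [0-10 ALLOC][11-12 ALLOC][13-45 FREE]
Op 3: c = malloc(7) -> c = 13; heap: [0-10 ALLOC][11-12 ALLOC][13-19 ALLOC][20-45 FREE]
Op 4: a = realloc(a, 15) -> a = 20; heap: [0-10 FREE][11-12 ALLOC][13-19 ALLOC][20-34 ALLOC][35-45 FREE]
Op 5: free(b) -> (freed b); heap: [0-12 FREE][13-19 ALLOC][20-34 ALLOC][35-45 FREE]
Op 6: d = malloc(7) -> d = 0; heap: [0-6 ALLOC][7-12 FREE][13-19 ALLOC][20-34 ALLOC][35-45 FREE]
Op 7: free(a) -> (freed a); heap: [0-6 ALLOC][7-12 FREE][13-19 ALLOC][20-45 FREE]
Op 8: d = realloc(d, 23) -> d = 20; heap: [0-12 FREE][13-19 ALLOC][20-42 ALLOC][43-45 FREE]
free(c): c = 13 -> block [13-19 ALLOC]; mark free, coalesce with adjacent free neighbors -> [0-19 FREE][20-42 ALLOC][43-45 FREE]

Answer: [0-19 FREE][20-42 ALLOC][43-45 FREE]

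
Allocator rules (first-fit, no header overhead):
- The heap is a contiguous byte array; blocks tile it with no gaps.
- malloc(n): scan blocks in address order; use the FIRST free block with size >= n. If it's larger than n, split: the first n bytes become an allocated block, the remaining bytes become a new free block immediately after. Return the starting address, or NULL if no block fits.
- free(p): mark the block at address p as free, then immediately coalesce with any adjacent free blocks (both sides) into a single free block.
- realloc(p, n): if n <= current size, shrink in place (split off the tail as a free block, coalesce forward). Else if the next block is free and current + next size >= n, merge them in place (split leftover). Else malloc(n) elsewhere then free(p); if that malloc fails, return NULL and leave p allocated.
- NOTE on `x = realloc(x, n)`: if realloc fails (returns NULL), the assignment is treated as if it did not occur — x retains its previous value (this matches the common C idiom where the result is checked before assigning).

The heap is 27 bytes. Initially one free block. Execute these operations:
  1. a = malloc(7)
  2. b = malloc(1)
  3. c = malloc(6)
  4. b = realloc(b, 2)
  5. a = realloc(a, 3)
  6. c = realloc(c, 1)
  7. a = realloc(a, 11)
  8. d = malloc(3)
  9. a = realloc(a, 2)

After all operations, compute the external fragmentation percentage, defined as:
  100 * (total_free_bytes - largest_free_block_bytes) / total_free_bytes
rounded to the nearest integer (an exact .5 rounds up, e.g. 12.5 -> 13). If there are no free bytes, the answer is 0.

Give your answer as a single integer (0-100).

Answer: 53

Derivation:
Op 1: a = malloc(7) -> a = 0; heap: [0-6 ALLOC][7-26 FREE]
Op 2: b = malloc(1) -> b = 7; heap: [0-6 ALLOC][7-7 ALLOC][8-26 FREE]
Op 3: c = malloc(6) -> c = 8; heap: [0-6 ALLOC][7-7 ALLOC][8-13 ALLOC][14-26 FREE]
Op 4: b = realloc(b, 2) -> b = 14; heap: [0-6 ALLOC][7-7 FREE][8-13 ALLOC][14-15 ALLOC][16-26 FREE]
Op 5: a = realloc(a, 3) -> a = 0; heap: [0-2 ALLOC][3-7 FREE][8-13 ALLOC][14-15 ALLOC][16-26 FREE]
Op 6: c = realloc(c, 1) -> c = 8; heap: [0-2 ALLOC][3-7 FREE][8-8 ALLOC][9-13 FREE][14-15 ALLOC][16-26 FREE]
Op 7: a = realloc(a, 11) -> a = 16; heap: [0-7 FREE][8-8 ALLOC][9-13 FREE][14-15 ALLOC][16-26 ALLOC]
Op 8: d = malloc(3) -> d = 0; heap: [0-2 ALLOC][3-7 FREE][8-8 ALLOC][9-13 FREE][14-15 ALLOC][16-26 ALLOC]
Op 9: a = realloc(a, 2) -> a = 16; heap: [0-2 ALLOC][3-7 FREE][8-8 ALLOC][9-13 FREE][14-15 ALLOC][16-17 ALLOC][18-26 FREE]
Free blocks: [5 5 9] total_free=19 largest=9 -> 100*(19-9)/19 = 1000/19 ≈ 52.632 -> rounds to 53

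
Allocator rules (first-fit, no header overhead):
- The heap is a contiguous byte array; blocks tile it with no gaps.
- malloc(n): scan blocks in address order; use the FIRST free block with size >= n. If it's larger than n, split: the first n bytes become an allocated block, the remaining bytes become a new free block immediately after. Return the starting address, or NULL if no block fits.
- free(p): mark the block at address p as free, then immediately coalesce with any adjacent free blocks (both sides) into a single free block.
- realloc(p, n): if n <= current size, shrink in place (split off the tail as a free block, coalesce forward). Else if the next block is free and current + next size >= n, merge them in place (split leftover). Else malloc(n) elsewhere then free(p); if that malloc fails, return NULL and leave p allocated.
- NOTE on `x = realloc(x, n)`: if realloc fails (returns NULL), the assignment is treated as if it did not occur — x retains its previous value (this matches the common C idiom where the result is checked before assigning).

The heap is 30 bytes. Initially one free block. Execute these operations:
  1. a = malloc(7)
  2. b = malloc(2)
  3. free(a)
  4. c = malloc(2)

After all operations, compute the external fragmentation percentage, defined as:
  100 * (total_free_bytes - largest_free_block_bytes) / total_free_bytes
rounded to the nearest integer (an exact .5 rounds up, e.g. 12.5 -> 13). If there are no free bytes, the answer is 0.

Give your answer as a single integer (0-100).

Answer: 19

Derivation:
Op 1: a = malloc(7) -> a = 0; heap: [0-6 ALLOC][7-29 FREE]
Op 2: b = malloc(2) -> b = 7; heap: [0-6 ALLOC][7-8 ALLOC][9-29 FREE]
Op 3: free(a) -> (freed a); heap: [0-6 FREE][7-8 ALLOC][9-29 FREE]
Op 4: c = malloc(2) -> c = 0; heap: [0-1 ALLOC][2-6 FREE][7-8 ALLOC][9-29 FREE]
Free blocks: [5 21] total_free=26 largest=21 -> 100*(26-21)/26 = 500/26 ≈ 19.231 -> rounds to 19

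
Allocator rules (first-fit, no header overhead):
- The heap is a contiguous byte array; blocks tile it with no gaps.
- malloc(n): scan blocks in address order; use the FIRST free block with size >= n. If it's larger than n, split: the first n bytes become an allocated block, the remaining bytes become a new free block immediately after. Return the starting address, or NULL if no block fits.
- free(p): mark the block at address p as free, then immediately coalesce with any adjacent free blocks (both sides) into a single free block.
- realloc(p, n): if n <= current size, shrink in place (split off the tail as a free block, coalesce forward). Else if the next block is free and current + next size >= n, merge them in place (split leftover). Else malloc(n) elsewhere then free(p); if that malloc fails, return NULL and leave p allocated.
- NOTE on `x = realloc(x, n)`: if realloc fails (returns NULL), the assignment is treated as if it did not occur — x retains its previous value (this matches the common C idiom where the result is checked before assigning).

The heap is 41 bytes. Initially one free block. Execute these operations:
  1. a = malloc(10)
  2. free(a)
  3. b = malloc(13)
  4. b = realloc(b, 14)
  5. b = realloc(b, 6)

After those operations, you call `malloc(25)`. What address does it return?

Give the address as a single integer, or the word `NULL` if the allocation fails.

Answer: 6

Derivation:
Op 1: a = malloc(10) -> a = 0; heap: [0-9 ALLOC][10-40 FREE]
Op 2: free(a) -> (freed a); heap: [0-40 FREE]
Op 3: b = malloc(13) -> b = 0; heap: [0-12 ALLOC][13-40 FREE]
Op 4: b = realloc(b, 14) -> b = 0; heap: [0-13 ALLOC][14-40 FREE]
Op 5: b = realloc(b, 6) -> b = 0; heap: [0-5 ALLOC][6-40 FREE]
malloc(25): first-fit scan over [0-5 ALLOC][6-40 FREE] -> 6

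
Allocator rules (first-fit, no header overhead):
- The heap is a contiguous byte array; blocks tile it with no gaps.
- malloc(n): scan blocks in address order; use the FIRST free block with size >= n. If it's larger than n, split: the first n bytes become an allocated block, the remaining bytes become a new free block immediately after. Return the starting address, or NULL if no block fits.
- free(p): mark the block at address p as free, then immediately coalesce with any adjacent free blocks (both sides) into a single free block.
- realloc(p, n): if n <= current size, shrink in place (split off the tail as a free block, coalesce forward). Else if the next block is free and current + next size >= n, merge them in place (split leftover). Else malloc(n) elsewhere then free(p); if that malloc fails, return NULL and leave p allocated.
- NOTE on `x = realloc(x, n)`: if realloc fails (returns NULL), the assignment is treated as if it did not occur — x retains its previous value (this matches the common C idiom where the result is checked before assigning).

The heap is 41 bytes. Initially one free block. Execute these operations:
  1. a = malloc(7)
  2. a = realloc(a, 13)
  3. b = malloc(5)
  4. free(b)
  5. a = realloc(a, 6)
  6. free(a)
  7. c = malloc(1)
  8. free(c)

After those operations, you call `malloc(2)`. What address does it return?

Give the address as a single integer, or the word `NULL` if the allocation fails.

Answer: 0

Derivation:
Op 1: a = malloc(7) -> a = 0; heap: [0-6 ALLOC][7-40 FREE]
Op 2: a = realloc(a, 13) -> a = 0; heap: [0-12 ALLOC][13-40 FREE]
Op 3: b = malloc(5) -> b = 13; heap: [0-12 ALLOC][13-17 ALLOC][18-40 FREE]
Op 4: free(b) -> (freed b); heap: [0-12 ALLOC][13-40 FREE]
Op 5: a = realloc(a, 6) -> a = 0; heap: [0-5 ALLOC][6-40 FREE]
Op 6: free(a) -> (freed a); heap: [0-40 FREE]
Op 7: c = malloc(1) -> c = 0; heap: [0-0 ALLOC][1-40 FREE]
Op 8: free(c) -> (freed c); heap: [0-40 FREE]
malloc(2): first-fit scan over [0-40 FREE] -> 0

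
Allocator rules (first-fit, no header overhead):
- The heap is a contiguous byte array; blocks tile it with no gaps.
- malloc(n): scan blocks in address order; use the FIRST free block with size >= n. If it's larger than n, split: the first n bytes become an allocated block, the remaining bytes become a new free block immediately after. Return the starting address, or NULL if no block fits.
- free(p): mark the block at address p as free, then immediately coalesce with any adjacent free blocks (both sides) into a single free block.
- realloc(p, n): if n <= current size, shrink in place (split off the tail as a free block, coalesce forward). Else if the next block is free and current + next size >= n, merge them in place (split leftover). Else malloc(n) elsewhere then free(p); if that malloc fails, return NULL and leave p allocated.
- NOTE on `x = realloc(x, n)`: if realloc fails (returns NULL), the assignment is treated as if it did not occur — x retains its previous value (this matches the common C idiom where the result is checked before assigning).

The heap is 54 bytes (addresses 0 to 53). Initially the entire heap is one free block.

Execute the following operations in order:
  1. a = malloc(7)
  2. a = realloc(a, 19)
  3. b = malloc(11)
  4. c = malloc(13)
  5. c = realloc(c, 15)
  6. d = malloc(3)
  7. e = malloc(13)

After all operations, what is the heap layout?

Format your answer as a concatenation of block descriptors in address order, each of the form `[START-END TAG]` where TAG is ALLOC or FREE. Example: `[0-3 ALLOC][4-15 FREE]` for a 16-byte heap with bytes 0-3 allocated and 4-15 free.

Op 1: a = malloc(7) -> a = 0; heap: [0-6 ALLOC][7-53 FREE]
Op 2: a = realloc(a, 19) -> a = 0; heap: [0-18 ALLOC][19-53 FREE]
Op 3: b = malloc(11) -> b = 19; heap: [0-18 ALLOC][19-29 ALLOC][30-53 FREE]
Op 4: c = malloc(13) -> c = 30; heap: [0-18 ALLOC][19-29 ALLOC][30-42 ALLOC][43-53 FREE]
Op 5: c = realloc(c, 15) -> c = 30; heap: [0-18 ALLOC][19-29 ALLOC][30-44 ALLOC][45-53 FREE]
Op 6: d = malloc(3) -> d = 45; heap: [0-18 ALLOC][19-29 ALLOC][30-44 ALLOC][45-47 ALLOC][48-53 FREE]
Op 7: e = malloc(13) -> e = NULL; heap: [0-18 ALLOC][19-29 ALLOC][30-44 ALLOC][45-47 ALLOC][48-53 FREE]

Answer: [0-18 ALLOC][19-29 ALLOC][30-44 ALLOC][45-47 ALLOC][48-53 FREE]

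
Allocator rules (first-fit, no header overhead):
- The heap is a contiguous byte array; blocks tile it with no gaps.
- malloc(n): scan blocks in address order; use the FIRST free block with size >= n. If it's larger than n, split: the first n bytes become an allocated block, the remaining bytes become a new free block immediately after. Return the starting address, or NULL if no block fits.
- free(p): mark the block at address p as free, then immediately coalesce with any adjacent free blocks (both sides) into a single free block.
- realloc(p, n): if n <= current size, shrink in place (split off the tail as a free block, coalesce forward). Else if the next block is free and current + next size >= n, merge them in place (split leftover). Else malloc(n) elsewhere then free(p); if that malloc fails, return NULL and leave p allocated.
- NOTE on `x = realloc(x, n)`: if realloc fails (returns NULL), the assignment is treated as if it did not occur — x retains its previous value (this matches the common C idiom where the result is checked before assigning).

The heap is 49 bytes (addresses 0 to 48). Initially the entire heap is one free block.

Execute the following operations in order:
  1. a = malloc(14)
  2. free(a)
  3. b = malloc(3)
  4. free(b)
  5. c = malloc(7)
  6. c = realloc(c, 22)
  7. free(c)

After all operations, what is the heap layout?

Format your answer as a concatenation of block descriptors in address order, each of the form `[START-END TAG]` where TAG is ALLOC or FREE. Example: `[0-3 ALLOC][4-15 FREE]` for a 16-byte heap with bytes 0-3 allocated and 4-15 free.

Op 1: a = malloc(14) -> a = 0; heap: [0-13 ALLOC][14-48 FREE]
Op 2: free(a) -> (freed a); heap: [0-48 FREE]
Op 3: b = malloc(3) -> b = 0; heap: [0-2 ALLOC][3-48 FREE]
Op 4: free(b) -> (freed b); heap: [0-48 FREE]
Op 5: c = malloc(7) -> c = 0; heap: [0-6 ALLOC][7-48 FREE]
Op 6: c = realloc(c, 22) -> c = 0; heap: [0-21 ALLOC][22-48 FREE]
Op 7: free(c) -> (freed c); heap: [0-48 FREE]

Answer: [0-48 FREE]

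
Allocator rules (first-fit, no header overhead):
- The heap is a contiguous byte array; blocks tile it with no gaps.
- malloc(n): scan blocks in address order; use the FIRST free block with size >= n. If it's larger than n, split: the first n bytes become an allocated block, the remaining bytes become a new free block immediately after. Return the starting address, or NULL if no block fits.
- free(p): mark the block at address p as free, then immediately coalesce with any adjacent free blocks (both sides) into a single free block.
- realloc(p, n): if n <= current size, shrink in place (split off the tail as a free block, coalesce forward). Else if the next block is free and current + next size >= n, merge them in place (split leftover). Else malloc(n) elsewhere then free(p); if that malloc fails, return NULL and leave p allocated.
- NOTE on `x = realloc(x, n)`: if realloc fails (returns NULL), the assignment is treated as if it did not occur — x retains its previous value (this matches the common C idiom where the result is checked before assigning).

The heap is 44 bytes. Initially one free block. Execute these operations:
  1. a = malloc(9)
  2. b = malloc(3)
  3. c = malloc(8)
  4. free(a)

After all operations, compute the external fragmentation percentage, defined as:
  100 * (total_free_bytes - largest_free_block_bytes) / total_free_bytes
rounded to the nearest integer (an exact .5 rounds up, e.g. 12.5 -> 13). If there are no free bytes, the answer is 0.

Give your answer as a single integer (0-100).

Answer: 27

Derivation:
Op 1: a = malloc(9) -> a = 0; heap: [0-8 ALLOC][9-43 FREE]
Op 2: b = malloc(3) -> b = 9; heap: [0-8 ALLOC][9-11 ALLOC][12-43 FREE]
Op 3: c = malloc(8) -> c = 12; heap: [0-8 ALLOC][9-11 ALLOC][12-19 ALLOC][20-43 FREE]
Op 4: free(a) -> (freed a); heap: [0-8 FREE][9-11 ALLOC][12-19 ALLOC][20-43 FREE]
Free blocks: [9 24] total_free=33 largest=24 -> 100*(33-24)/33 = 900/33 ≈ 27.273 -> rounds to 27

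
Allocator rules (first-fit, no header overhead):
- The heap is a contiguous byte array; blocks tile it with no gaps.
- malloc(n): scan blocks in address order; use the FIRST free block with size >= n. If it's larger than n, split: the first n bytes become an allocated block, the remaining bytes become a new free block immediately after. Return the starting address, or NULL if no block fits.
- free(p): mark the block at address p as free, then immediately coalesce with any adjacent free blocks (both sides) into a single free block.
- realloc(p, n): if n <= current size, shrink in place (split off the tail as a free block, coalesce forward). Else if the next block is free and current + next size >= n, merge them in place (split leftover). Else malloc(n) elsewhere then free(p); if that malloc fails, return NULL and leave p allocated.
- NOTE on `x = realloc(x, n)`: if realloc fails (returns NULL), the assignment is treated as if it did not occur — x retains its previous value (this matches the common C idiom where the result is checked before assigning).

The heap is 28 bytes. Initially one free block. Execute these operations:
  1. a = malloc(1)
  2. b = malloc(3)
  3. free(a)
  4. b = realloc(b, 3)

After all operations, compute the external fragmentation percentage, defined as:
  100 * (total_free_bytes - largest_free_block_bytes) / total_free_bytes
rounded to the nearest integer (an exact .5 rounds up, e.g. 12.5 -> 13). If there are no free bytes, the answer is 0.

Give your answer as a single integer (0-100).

Op 1: a = malloc(1) -> a = 0; heap: [0-0 ALLOC][1-27 FREE]
Op 2: b = malloc(3) -> b = 1; heap: [0-0 ALLOC][1-3 ALLOC][4-27 FREE]
Op 3: free(a) -> (freed a); heap: [0-0 FREE][1-3 ALLOC][4-27 FREE]
Op 4: b = realloc(b, 3) -> b = 1; heap: [0-0 FREE][1-3 ALLOC][4-27 FREE]
Free blocks: [1 24] total_free=25 largest=24 -> 100*(25-24)/25 = 100/25 = 4

Answer: 4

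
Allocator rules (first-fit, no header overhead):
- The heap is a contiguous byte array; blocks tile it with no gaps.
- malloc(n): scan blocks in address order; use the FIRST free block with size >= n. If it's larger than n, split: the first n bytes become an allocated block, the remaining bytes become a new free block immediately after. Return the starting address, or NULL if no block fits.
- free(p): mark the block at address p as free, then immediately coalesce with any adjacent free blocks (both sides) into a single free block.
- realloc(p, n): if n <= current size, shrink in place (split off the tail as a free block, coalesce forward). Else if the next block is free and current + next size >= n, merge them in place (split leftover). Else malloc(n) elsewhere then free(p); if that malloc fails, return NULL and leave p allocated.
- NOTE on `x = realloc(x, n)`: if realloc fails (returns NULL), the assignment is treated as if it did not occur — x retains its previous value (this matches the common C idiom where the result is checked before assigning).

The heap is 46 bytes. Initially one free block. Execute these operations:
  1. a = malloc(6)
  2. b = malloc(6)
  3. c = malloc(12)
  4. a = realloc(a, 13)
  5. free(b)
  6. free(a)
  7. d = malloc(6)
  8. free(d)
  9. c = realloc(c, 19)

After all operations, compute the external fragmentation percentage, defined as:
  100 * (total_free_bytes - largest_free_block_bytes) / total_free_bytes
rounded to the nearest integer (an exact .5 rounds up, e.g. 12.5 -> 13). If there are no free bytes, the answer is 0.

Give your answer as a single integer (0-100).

Op 1: a = malloc(6) -> a = 0; heap: [0-5 ALLOC][6-45 FREE]
Op 2: b = malloc(6) -> b = 6; heap: [0-5 ALLOC][6-11 ALLOC][12-45 FREE]
Op 3: c = malloc(12) -> c = 12; heap: [0-5 ALLOC][6-11 ALLOC][12-23 ALLOC][24-45 FREE]
Op 4: a = realloc(a, 13) -> a = 24; heap: [0-5 FREE][6-11 ALLOC][12-23 ALLOC][24-36 ALLOC][37-45 FREE]
Op 5: free(b) -> (freed b); heap: [0-11 FREE][12-23 ALLOC][24-36 ALLOC][37-45 FREE]
Op 6: free(a) -> (freed a); heap: [0-11 FREE][12-23 ALLOC][24-45 FREE]
Op 7: d = malloc(6) -> d = 0; heap: [0-5 ALLOC][6-11 FREE][12-23 ALLOC][24-45 FREE]
Op 8: free(d) -> (freed d); heap: [0-11 FREE][12-23 ALLOC][24-45 FREE]
Op 9: c = realloc(c, 19) -> c = 12; heap: [0-11 FREE][12-30 ALLOC][31-45 FREE]
Free blocks: [12 15] total_free=27 largest=15 -> 100*(27-15)/27 = 1200/27 ≈ 44.444 -> rounds to 44

Answer: 44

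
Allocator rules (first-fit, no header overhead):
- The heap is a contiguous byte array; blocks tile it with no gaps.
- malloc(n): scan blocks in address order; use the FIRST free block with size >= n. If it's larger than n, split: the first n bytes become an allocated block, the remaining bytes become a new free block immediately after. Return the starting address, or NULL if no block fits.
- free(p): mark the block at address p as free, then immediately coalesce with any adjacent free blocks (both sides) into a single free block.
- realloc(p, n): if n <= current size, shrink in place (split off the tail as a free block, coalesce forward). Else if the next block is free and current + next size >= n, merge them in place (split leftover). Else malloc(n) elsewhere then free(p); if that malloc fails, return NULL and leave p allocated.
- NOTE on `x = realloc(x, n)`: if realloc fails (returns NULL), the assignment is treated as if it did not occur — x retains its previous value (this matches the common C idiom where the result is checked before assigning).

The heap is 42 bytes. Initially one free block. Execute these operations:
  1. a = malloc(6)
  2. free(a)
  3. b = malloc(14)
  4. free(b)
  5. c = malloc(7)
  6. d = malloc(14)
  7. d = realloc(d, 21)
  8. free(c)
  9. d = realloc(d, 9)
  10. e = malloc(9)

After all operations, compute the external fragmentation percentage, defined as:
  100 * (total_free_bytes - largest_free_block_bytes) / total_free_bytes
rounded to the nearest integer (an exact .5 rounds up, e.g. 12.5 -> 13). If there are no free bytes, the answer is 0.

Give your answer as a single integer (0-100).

Answer: 29

Derivation:
Op 1: a = malloc(6) -> a = 0; heap: [0-5 ALLOC][6-41 FREE]
Op 2: free(a) -> (freed a); heap: [0-41 FREE]
Op 3: b = malloc(14) -> b = 0; heap: [0-13 ALLOC][14-41 FREE]
Op 4: free(b) -> (freed b); heap: [0-41 FREE]
Op 5: c = malloc(7) -> c = 0; heap: [0-6 ALLOC][7-41 FREE]
Op 6: d = malloc(14) -> d = 7; heap: [0-6 ALLOC][7-20 ALLOC][21-41 FREE]
Op 7: d = realloc(d, 21) -> d = 7; heap: [0-6 ALLOC][7-27 ALLOC][28-41 FREE]
Op 8: free(c) -> (freed c); heap: [0-6 FREE][7-27 ALLOC][28-41 FREE]
Op 9: d = realloc(d, 9) -> d = 7; heap: [0-6 FREE][7-15 ALLOC][16-41 FREE]
Op 10: e = malloc(9) -> e = 16; heap: [0-6 FREE][7-15 ALLOC][16-24 ALLOC][25-41 FREE]
Free blocks: [7 17] total_free=24 largest=17 -> 100*(24-17)/24 = 700/24 ≈ 29.167 -> rounds to 29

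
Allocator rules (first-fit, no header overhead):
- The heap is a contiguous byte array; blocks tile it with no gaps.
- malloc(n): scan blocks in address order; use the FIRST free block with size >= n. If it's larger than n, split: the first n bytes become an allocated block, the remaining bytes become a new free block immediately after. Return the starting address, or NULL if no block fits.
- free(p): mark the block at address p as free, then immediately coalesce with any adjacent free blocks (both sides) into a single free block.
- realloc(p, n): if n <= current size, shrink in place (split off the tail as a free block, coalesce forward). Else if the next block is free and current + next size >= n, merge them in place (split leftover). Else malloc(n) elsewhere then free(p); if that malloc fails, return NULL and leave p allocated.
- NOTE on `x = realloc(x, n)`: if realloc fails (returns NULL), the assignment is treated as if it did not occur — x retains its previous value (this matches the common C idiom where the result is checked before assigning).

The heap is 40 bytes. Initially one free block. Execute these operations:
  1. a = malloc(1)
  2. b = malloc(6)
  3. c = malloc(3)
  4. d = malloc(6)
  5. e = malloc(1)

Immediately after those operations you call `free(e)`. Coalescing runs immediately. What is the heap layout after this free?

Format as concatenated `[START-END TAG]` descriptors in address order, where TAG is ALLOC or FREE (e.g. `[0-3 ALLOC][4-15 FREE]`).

Answer: [0-0 ALLOC][1-6 ALLOC][7-9 ALLOC][10-15 ALLOC][16-39 FREE]

Derivation:
Op 1: a = malloc(1) -> a = 0; heap: [0-0 ALLOC][1-39 FREE]
Op 2: b = malloc(6) -> b = 1; heap: [0-0 ALLOC][1-6 ALLOC][7-39 FREE]
Op 3: c = malloc(3) -> c = 7; heap: [0-0 ALLOC][1-6 ALLOC][7-9 ALLOC][10-39 FREE]
Op 4: d = malloc(6) -> d = 10; heap: [0-0 ALLOC][1-6 ALLOC][7-9 ALLOC][10-15 ALLOC][16-39 FREE]
Op 5: e = malloc(1) -> e = 16; heap: [0-0 ALLOC][1-6 ALLOC][7-9 ALLOC][10-15 ALLOC][16-16 ALLOC][17-39 FREE]
free(e): e = 16 -> block [16-16 ALLOC]; mark free, coalesce with adjacent free neighbors -> [0-0 ALLOC][1-6 ALLOC][7-9 ALLOC][10-15 ALLOC][16-39 FREE]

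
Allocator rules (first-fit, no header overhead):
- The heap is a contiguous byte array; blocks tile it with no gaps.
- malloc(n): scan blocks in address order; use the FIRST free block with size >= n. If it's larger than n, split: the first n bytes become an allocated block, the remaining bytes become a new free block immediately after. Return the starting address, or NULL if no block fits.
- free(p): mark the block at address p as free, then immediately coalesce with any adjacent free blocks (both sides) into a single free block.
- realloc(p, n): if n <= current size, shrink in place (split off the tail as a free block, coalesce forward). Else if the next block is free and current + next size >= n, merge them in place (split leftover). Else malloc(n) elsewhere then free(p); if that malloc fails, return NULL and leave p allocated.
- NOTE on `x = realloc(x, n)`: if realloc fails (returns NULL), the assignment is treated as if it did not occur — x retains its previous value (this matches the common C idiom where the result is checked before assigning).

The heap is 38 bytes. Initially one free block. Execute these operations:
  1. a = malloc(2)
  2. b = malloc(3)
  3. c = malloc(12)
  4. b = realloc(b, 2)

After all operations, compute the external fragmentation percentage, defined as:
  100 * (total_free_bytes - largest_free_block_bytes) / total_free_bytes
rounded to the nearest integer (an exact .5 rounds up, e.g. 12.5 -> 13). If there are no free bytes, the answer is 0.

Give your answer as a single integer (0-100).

Answer: 5

Derivation:
Op 1: a = malloc(2) -> a = 0; heap: [0-1 ALLOC][2-37 FREE]
Op 2: b = malloc(3) -> b = 2; heap: [0-1 ALLOC][2-4 ALLOC][5-37 FREE]
Op 3: c = malloc(12) -> c = 5; heap: [0-1 ALLOC][2-4 ALLOC][5-16 ALLOC][17-37 FREE]
Op 4: b = realloc(b, 2) -> b = 2; heap: [0-1 ALLOC][2-3 ALLOC][4-4 FREE][5-16 ALLOC][17-37 FREE]
Free blocks: [1 21] total_free=22 largest=21 -> 100*(22-21)/22 = 100/22 ≈ 4.545 -> rounds to 5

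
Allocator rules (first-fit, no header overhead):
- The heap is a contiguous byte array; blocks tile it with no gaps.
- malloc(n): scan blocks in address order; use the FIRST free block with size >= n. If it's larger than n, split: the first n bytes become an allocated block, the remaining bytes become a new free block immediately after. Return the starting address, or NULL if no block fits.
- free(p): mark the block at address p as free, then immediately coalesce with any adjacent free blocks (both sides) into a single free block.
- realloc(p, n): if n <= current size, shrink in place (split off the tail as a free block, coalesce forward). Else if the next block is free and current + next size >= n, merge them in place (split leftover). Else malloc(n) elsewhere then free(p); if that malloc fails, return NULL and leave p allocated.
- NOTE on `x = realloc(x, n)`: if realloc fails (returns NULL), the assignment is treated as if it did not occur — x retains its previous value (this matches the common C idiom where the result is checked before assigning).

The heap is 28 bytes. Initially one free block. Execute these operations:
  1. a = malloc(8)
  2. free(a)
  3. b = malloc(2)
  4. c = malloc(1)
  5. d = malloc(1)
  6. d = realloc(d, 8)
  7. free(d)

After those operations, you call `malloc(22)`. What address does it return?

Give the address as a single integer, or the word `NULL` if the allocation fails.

Op 1: a = malloc(8) -> a = 0; heap: [0-7 ALLOC][8-27 FREE]
Op 2: free(a) -> (freed a); heap: [0-27 FREE]
Op 3: b = malloc(2) -> b = 0; heap: [0-1 ALLOC][2-27 FREE]
Op 4: c = malloc(1) -> c = 2; heap: [0-1 ALLOC][2-2 ALLOC][3-27 FREE]
Op 5: d = malloc(1) -> d = 3; heap: [0-1 ALLOC][2-2 ALLOC][3-3 ALLOC][4-27 FREE]
Op 6: d = realloc(d, 8) -> d = 3; heap: [0-1 ALLOC][2-2 ALLOC][3-10 ALLOC][11-27 FREE]
Op 7: free(d) -> (freed d); heap: [0-1 ALLOC][2-2 ALLOC][3-27 FREE]
malloc(22): first-fit scan over [0-1 ALLOC][2-2 ALLOC][3-27 FREE] -> 3

Answer: 3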